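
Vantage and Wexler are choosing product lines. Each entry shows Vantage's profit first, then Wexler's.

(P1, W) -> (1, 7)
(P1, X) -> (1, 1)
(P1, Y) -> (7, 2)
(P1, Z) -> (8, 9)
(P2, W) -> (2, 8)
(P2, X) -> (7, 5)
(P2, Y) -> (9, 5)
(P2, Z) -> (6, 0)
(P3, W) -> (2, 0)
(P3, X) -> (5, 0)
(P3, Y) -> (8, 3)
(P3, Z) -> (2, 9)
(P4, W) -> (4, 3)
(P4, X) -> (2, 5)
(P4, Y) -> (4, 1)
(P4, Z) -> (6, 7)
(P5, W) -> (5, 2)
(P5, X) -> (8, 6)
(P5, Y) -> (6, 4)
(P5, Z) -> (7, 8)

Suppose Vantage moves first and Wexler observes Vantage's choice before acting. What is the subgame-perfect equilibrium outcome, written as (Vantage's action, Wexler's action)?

(P1, Z)

Wexler best-responds to each possible Vantage move:
- P1 → Wexler plays Z (best of 7, 1, 2, 9); Vantage gets 8.
- P2 → Wexler plays W (best of 8, 5, 5, 0); Vantage gets 2.
- P3 → Wexler plays Z (best of 0, 0, 3, 9); Vantage gets 2.
- P4 → Wexler plays Z (best of 3, 5, 1, 7); Vantage gets 6.
- P5 → Wexler plays Z (best of 2, 6, 4, 8); Vantage gets 7.
Among 8, 2, 2, 6, 7, the best is 8 at P1. Subgame-perfect outcome: (P1, Z) with payoffs (8, 9).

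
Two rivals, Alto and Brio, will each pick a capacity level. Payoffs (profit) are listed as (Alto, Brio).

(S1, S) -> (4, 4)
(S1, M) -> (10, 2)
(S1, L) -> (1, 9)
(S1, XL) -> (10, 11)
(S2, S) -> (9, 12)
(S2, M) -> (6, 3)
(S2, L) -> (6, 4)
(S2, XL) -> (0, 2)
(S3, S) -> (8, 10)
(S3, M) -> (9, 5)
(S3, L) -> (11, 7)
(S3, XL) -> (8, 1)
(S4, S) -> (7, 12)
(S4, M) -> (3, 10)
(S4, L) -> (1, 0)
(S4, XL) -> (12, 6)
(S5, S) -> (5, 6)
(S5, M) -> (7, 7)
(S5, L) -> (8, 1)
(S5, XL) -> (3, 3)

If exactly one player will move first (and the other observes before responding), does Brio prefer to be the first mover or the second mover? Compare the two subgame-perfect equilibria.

If Alto leads: Brio's best replies are S1→XL, S2→S, S3→S, S4→S, S5→M; Alto's induced payoffs 10, 9, 8, 7, 7; outcome (S1, XL), payoffs (10, 11).
If Brio leads: Alto's best replies are S→S2, M→S1, L→S3, XL→S4; Brio's induced payoffs 12, 2, 7, 6; outcome (S2, S), payoffs (9, 12).
Brio gets 12 moving first and 11 moving second, so Brio prefers to move first.

first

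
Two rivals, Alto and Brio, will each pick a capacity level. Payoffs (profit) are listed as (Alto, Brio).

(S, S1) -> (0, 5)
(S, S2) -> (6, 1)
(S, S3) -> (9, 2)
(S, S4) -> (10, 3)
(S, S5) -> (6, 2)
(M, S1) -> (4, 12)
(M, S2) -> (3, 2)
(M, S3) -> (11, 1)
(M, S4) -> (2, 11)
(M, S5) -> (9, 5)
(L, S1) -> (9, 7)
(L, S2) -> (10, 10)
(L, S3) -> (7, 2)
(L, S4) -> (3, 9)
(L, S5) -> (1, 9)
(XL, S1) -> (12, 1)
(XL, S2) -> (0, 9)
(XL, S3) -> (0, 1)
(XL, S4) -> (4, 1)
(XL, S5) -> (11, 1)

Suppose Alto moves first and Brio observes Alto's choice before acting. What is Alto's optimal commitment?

Brio best-responds to each possible Alto move:
- S → Brio plays S1 (best of 5, 1, 2, 3, 2); Alto gets 0.
- M → Brio plays S1 (best of 12, 2, 1, 11, 5); Alto gets 4.
- L → Brio plays S2 (best of 7, 10, 2, 9, 9); Alto gets 10.
- XL → Brio plays S2 (best of 1, 9, 1, 1, 1); Alto gets 0.
Among 0, 4, 10, 0, the best is 10 at L. Subgame-perfect outcome: (L, S2) with payoffs (10, 10).

L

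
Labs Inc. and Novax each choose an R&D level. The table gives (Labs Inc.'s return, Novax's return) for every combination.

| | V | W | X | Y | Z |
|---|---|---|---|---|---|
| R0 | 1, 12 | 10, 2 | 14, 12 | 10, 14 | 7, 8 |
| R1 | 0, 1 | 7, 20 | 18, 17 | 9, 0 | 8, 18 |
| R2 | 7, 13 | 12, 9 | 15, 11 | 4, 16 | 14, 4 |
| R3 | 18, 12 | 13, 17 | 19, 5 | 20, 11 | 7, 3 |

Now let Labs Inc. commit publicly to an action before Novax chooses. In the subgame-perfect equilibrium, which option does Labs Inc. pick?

Backward induction with Labs Inc. moving first.
- R0 → Novax plays Y (best of 12, 2, 12, 14, 8); Labs Inc. gets 10.
- R1 → Novax plays W (best of 1, 20, 17, 0, 18); Labs Inc. gets 7.
- R2 → Novax plays Y (best of 13, 9, 11, 16, 4); Labs Inc. gets 4.
- R3 → Novax plays W (best of 12, 17, 5, 11, 3); Labs Inc. gets 13.
Maximizing over 10, 7, 4, 13, Labs Inc. chooses R3. Subgame-perfect outcome: (R3, W) with payoffs (13, 17).

R3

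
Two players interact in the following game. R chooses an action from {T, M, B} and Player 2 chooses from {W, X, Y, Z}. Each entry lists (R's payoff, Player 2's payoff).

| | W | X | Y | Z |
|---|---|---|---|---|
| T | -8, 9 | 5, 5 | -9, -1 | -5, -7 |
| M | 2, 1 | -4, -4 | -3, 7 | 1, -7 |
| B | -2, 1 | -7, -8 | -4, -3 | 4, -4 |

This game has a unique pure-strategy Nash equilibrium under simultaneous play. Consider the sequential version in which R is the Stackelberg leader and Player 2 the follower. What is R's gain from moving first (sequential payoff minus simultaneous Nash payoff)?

Solve by backward induction (R leads).
- T: BR = W, leader payoff -8.
- M: BR = Y, leader payoff -3.
- B: BR = W, leader payoff -2.
R's induced payoffs are -8, -3, -2, so R commits to B. Subgame-perfect outcome: (B, W) with payoffs (-2, 1).
For the simultaneous game, intersect best replies.
R's best replies: W→M; X→T; Y→M; Z→B.
Player 2's best replies: T→W; M→Y; B→W.
The unique mutual best reply is (M, Y), giving (-3, 7).
R's commitment gain: -2 − -3 = 1.

1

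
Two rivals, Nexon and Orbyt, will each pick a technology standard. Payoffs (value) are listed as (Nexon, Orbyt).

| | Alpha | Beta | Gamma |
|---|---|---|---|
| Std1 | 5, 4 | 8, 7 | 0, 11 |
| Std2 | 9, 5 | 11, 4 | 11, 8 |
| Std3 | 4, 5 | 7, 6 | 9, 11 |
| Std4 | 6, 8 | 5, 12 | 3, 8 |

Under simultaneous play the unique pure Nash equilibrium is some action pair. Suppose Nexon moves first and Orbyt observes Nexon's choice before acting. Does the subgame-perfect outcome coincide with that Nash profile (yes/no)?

Work backward from Orbyt's decision.
- Std1: BR = Gamma, leader payoff 0.
- Std2: BR = Gamma, leader payoff 11.
- Std3: BR = Gamma, leader payoff 9.
- Std4: BR = Beta, leader payoff 5.
Nexon's induced payoffs are 0, 11, 9, 5, so Nexon commits to Std2. Subgame-perfect outcome: (Std2, Gamma) with payoffs (11, 8).
Now find the simultaneous Nash equilibrium.
Nexon's best replies: Alpha→Std2; Beta→Std2; Gamma→Std2.
Orbyt's best replies: Std1→Gamma; Std2→Gamma; Std3→Gamma; Std4→Beta.
The unique mutual best reply is (Std2, Gamma), giving (11, 8).
Sequential outcome (Std2, Gamma) coincides with the Nash profile (Std2, Gamma).

yes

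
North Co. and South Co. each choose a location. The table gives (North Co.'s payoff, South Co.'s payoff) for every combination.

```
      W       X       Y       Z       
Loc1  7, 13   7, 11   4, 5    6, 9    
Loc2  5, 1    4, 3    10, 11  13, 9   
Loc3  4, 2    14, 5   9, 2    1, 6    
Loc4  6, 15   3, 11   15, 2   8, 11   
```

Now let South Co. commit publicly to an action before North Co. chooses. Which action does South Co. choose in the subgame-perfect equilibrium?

Solve by backward induction (South Co. leads).
- W: North Co. compares 7, 5, 4, 6 and picks Loc1; South Co. would get 13.
- X: North Co. compares 7, 4, 14, 3 and picks Loc3; South Co. would get 5.
- Y: North Co. compares 4, 10, 9, 15 and picks Loc4; South Co. would get 2.
- Z: North Co. compares 6, 13, 1, 8 and picks Loc2; South Co. would get 9.
Maximizing over 13, 5, 2, 9, South Co. chooses W. Subgame-perfect outcome: (Loc1, W) with payoffs (7, 13).

W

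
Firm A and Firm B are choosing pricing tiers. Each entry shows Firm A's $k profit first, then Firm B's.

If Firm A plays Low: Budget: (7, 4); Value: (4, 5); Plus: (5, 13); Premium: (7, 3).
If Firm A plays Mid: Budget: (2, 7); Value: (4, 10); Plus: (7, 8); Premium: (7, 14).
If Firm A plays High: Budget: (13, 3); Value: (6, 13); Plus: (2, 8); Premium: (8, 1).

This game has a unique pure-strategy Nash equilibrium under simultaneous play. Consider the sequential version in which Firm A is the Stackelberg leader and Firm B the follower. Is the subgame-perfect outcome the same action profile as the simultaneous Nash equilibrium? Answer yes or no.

Backward induction with Firm A moving first.
- Low: Firm B compares 4, 5, 13, 3 and picks Plus; Firm A would get 5.
- Mid: Firm B compares 7, 10, 8, 14 and picks Premium; Firm A would get 7.
- High: Firm B compares 3, 13, 8, 1 and picks Value; Firm A would get 6.
Maximizing over 5, 7, 6, Firm A chooses Mid. Subgame-perfect outcome: (Mid, Premium) with payoffs (7, 14).
For the simultaneous game, intersect best replies.
Firm A's best replies: Budget→High; Value→High; Plus→Mid; Premium→High.
Firm B's best replies: Low→Plus; Mid→Premium; High→Value.
The unique mutual best reply is (High, Value), giving (6, 13).
Sequential outcome (Mid, Premium) differs from the Nash profile (High, Value).

no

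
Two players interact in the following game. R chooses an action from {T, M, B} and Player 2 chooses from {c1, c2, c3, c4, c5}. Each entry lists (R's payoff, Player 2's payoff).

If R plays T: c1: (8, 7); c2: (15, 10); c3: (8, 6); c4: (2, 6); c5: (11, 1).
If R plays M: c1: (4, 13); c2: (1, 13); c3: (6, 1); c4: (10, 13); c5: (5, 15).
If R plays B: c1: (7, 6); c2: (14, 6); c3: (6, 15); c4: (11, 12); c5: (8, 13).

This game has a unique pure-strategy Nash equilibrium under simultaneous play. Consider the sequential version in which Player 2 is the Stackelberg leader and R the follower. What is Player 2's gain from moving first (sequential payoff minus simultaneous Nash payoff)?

2

Solve by backward induction (Player 2 leads).
- c1 → R plays T (best of 8, 4, 7); Player 2 gets 7.
- c2 → R plays T (best of 15, 1, 14); Player 2 gets 10.
- c3 → R plays T (best of 8, 6, 6); Player 2 gets 6.
- c4 → R plays B (best of 2, 10, 11); Player 2 gets 12.
- c5 → R plays T (best of 11, 5, 8); Player 2 gets 1.
Maximizing over 7, 10, 6, 12, 1, Player 2 chooses c4. Subgame-perfect outcome: (B, c4) with payoffs (11, 12).
Under simultaneous play:
R's best replies: c1→T; c2→T; c3→T; c4→B; c5→T.
Player 2's best replies: T→c2; M→c5; B→c3.
The unique mutual best reply is (T, c2), giving (15, 10).
Player 2's commitment gain: 12 − 10 = 2.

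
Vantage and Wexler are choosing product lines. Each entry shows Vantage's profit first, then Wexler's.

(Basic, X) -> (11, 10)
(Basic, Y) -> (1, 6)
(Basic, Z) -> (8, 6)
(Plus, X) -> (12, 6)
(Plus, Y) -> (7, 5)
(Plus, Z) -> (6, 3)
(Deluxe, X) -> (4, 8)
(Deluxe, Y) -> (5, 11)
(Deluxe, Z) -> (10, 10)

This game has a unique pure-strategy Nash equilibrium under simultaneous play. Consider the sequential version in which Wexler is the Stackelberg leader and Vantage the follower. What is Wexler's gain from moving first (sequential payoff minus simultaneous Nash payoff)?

Solve by backward induction (Wexler leads).
- X: BR = Plus, leader payoff 6.
- Y: BR = Plus, leader payoff 5.
- Z: BR = Deluxe, leader payoff 10.
Wexler's induced payoffs are 6, 5, 10, so Wexler commits to Z. Subgame-perfect outcome: (Deluxe, Z) with payoffs (10, 10).
For the simultaneous game, intersect best replies.
Vantage's best replies: X→Plus; Y→Plus; Z→Deluxe.
Wexler's best replies: Basic→X; Plus→X; Deluxe→Y.
The unique mutual best reply is (Plus, X), giving (12, 6).
Wexler's commitment gain: 10 − 6 = 4.

4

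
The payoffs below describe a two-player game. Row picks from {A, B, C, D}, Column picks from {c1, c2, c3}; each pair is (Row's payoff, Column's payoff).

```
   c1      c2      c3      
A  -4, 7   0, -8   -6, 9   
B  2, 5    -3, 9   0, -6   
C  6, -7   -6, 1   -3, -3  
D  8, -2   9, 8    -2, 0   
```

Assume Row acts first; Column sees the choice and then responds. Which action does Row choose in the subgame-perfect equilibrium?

Backward induction with Row moving first.
- A: Column compares 7, -8, 9 and picks c3; Row would get -6.
- B: Column compares 5, 9, -6 and picks c2; Row would get -3.
- C: Column compares -7, 1, -3 and picks c2; Row would get -6.
- D: Column compares -2, 8, 0 and picks c2; Row would get 9.
Maximizing over -6, -3, -6, 9, Row chooses D. Subgame-perfect outcome: (D, c2) with payoffs (9, 8).

D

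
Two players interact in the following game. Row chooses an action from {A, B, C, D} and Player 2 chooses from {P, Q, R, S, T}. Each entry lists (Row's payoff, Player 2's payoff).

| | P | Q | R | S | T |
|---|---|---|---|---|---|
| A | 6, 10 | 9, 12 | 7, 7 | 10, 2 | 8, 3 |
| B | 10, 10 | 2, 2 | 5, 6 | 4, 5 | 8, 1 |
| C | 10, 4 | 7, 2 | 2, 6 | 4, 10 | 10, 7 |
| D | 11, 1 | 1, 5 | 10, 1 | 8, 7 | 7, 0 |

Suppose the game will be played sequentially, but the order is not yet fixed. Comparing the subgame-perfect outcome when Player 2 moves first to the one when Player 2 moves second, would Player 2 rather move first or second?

If Row leads: Player 2's best replies are A→Q, B→P, C→S, D→S; Row's induced payoffs 9, 10, 4, 8; outcome (B, P), payoffs (10, 10).
If Player 2 leads: Row's best replies are P→D, Q→A, R→D, S→A, T→C; Player 2's induced payoffs 1, 12, 1, 2, 7; outcome (A, Q), payoffs (9, 12).
Player 2 gets 12 moving first and 10 moving second, so Player 2 prefers to move first.

first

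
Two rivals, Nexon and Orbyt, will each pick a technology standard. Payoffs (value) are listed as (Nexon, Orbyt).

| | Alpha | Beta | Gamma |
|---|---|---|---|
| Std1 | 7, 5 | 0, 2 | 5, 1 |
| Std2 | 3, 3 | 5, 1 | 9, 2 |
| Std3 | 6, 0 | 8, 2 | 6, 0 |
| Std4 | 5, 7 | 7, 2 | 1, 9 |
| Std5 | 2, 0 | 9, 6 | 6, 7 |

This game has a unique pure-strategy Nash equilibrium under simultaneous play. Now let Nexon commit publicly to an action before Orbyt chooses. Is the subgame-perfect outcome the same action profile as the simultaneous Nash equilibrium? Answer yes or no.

Solve by backward induction (Nexon leads).
- Std1 → Orbyt plays Alpha (best of 5, 2, 1); Nexon gets 7.
- Std2 → Orbyt plays Alpha (best of 3, 1, 2); Nexon gets 3.
- Std3 → Orbyt plays Beta (best of 0, 2, 0); Nexon gets 8.
- Std4 → Orbyt plays Gamma (best of 7, 2, 9); Nexon gets 1.
- Std5 → Orbyt plays Gamma (best of 0, 6, 7); Nexon gets 6.
Nexon's induced payoffs are 7, 3, 8, 1, 6, so Nexon commits to Std3. Subgame-perfect outcome: (Std3, Beta) with payoffs (8, 2).
For the simultaneous game, intersect best replies.
Nexon's best replies: Alpha→Std1; Beta→Std5; Gamma→Std2.
Orbyt's best replies: Std1→Alpha; Std2→Alpha; Std3→Beta; Std4→Gamma; Std5→Gamma.
The unique mutual best reply is (Std1, Alpha), giving (7, 5).
Sequential outcome (Std3, Beta) differs from the Nash profile (Std1, Alpha).

no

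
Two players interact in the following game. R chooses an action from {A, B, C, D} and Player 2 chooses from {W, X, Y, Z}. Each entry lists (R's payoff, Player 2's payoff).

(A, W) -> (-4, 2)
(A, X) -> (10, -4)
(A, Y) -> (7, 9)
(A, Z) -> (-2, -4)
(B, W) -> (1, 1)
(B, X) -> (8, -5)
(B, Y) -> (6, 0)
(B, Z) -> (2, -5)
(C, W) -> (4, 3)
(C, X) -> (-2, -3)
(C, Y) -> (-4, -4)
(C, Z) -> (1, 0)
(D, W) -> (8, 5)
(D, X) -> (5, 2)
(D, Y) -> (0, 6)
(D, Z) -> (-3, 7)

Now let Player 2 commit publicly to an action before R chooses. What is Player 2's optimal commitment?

R best-responds to each possible Player 2 move:
- W: R compares -4, 1, 4, 8 and picks D; Player 2 would get 5.
- X: R compares 10, 8, -2, 5 and picks A; Player 2 would get -4.
- Y: R compares 7, 6, -4, 0 and picks A; Player 2 would get 9.
- Z: R compares -2, 2, 1, -3 and picks B; Player 2 would get -5.
Among 5, -4, 9, -5, the best is 9 at Y. Subgame-perfect outcome: (A, Y) with payoffs (7, 9).

Y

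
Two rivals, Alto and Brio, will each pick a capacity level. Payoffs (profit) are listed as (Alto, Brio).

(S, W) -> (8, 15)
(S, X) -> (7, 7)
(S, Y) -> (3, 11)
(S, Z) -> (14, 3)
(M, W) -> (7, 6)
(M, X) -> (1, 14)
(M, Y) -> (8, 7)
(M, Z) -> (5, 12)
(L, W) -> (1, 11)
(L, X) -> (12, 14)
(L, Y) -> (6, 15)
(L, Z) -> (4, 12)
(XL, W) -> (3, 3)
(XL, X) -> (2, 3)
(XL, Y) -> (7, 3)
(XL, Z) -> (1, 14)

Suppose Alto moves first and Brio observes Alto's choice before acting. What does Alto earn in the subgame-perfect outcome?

8

Work backward from Brio's decision.
- S: Brio compares 15, 7, 11, 3 and picks W; Alto would get 8.
- M: Brio compares 6, 14, 7, 12 and picks X; Alto would get 1.
- L: Brio compares 11, 14, 15, 12 and picks Y; Alto would get 6.
- XL: Brio compares 3, 3, 3, 14 and picks Z; Alto would get 1.
Maximizing over 8, 1, 6, 1, Alto chooses S. Subgame-perfect outcome: (S, W) with payoffs (8, 15).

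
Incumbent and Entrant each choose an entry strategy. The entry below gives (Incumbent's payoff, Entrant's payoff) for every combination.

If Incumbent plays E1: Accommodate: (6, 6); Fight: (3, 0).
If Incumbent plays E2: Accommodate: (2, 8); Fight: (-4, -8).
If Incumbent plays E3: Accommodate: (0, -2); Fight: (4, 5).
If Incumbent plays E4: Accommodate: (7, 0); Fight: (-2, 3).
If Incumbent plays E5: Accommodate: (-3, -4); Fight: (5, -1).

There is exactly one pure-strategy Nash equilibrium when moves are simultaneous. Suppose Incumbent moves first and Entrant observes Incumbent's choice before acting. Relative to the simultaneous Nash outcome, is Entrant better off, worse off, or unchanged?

Backward induction with Incumbent moving first.
- E1 → Entrant plays Accommodate (best of 6, 0); Incumbent gets 6.
- E2 → Entrant plays Accommodate (best of 8, -8); Incumbent gets 2.
- E3 → Entrant plays Fight (best of -2, 5); Incumbent gets 4.
- E4 → Entrant plays Fight (best of 0, 3); Incumbent gets -2.
- E5 → Entrant plays Fight (best of -4, -1); Incumbent gets 5.
Incumbent's induced payoffs are 6, 2, 4, -2, 5, so Incumbent commits to E1. Subgame-perfect outcome: (E1, Accommodate) with payoffs (6, 6).
Under simultaneous play:
Incumbent's best replies: Accommodate→E4; Fight→E5.
Entrant's best replies: E1→Accommodate; E2→Accommodate; E3→Fight; E4→Fight; E5→Fight.
Only (E5, Fight) has each player best-responding; Nash payoffs (5, -1).
Entrant earns 6 sequentially versus -1 at the Nash outcome: better off.

better off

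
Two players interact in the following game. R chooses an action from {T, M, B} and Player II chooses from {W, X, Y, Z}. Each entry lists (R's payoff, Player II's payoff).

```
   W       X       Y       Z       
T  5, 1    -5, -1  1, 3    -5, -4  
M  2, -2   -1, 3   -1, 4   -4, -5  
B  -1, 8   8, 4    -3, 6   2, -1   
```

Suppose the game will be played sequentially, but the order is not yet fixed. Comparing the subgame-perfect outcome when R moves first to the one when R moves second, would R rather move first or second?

If R leads: Player II's best replies are T→Y, M→Y, B→W; R's induced payoffs 1, -1, -1; outcome (T, Y), payoffs (1, 3).
If Player II leads: R's best replies are W→T, X→B, Y→T, Z→B; Player II's induced payoffs 1, 4, 3, -1; outcome (B, X), payoffs (8, 4).
R gets 1 moving first and 8 moving second, so R prefers to move second.

second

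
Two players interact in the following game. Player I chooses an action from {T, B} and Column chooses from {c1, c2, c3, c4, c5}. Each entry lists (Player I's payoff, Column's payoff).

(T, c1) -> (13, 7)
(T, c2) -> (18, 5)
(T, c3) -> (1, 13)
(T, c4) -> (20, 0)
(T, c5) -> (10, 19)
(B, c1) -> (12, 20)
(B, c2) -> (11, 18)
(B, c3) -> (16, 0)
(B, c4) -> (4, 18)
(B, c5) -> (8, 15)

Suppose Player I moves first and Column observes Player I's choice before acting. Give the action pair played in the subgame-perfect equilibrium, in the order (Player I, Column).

Column best-responds to each possible Player I move:
- T → Column plays c5 (best of 7, 5, 13, 0, 19); Player I gets 10.
- B → Column plays c1 (best of 20, 18, 0, 18, 15); Player I gets 12.
Maximizing over 10, 12, Player I chooses B. Subgame-perfect outcome: (B, c1) with payoffs (12, 20).

(B, c1)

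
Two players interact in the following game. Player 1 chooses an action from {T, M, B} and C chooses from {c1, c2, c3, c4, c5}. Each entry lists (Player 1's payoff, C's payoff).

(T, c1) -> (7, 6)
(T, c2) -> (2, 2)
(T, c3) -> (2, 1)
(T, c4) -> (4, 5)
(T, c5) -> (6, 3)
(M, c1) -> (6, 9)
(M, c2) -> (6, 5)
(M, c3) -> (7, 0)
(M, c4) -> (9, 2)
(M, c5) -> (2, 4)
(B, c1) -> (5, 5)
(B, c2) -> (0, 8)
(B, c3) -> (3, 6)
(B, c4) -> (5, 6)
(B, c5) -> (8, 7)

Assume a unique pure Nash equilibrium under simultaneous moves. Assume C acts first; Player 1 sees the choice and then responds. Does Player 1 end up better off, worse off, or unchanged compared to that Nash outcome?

better off

Solve by backward induction (C leads).
- c1 → Player 1 plays T (best of 7, 6, 5); C gets 6.
- c2 → Player 1 plays M (best of 2, 6, 0); C gets 5.
- c3 → Player 1 plays M (best of 2, 7, 3); C gets 0.
- c4 → Player 1 plays M (best of 4, 9, 5); C gets 2.
- c5 → Player 1 plays B (best of 6, 2, 8); C gets 7.
Maximizing over 6, 5, 0, 2, 7, C chooses c5. Subgame-perfect outcome: (B, c5) with payoffs (8, 7).
Now find the simultaneous Nash equilibrium.
Player 1's best replies: c1→T; c2→M; c3→M; c4→M; c5→B.
C's best replies: T→c1; M→c1; B→c2.
The unique mutual best reply is (T, c1), giving (7, 6).
Player 1 earns 8 sequentially versus 7 at the Nash outcome: better off.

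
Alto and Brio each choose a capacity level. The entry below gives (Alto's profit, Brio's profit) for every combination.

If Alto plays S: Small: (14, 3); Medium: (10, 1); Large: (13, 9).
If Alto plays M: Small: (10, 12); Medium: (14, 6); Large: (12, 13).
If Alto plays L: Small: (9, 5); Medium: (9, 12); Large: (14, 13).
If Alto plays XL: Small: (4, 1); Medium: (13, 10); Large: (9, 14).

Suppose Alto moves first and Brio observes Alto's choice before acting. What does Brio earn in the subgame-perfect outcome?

13

Brio best-responds to each possible Alto move:
- S: Brio compares 3, 1, 9 and picks Large; Alto would get 13.
- M: Brio compares 12, 6, 13 and picks Large; Alto would get 12.
- L: Brio compares 5, 12, 13 and picks Large; Alto would get 14.
- XL: Brio compares 1, 10, 14 and picks Large; Alto would get 9.
Alto's induced payoffs are 13, 12, 14, 9, so Alto commits to L. Subgame-perfect outcome: (L, Large) with payoffs (14, 13).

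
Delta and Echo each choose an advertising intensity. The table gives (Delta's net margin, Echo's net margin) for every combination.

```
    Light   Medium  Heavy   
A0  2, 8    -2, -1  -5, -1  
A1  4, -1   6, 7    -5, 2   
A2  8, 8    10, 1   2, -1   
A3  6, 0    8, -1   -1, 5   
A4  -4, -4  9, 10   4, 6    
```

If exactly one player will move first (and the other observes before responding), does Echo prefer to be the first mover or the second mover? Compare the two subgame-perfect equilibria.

If Delta leads: Echo's best replies are A0→Light, A1→Medium, A2→Light, A3→Heavy, A4→Medium; Delta's induced payoffs 2, 6, 8, -1, 9; outcome (A4, Medium), payoffs (9, 10).
If Echo leads: Delta's best replies are Light→A2, Medium→A2, Heavy→A4; Echo's induced payoffs 8, 1, 6; outcome (A2, Light), payoffs (8, 8).
Echo gets 8 moving first and 10 moving second, so Echo prefers to move second.

second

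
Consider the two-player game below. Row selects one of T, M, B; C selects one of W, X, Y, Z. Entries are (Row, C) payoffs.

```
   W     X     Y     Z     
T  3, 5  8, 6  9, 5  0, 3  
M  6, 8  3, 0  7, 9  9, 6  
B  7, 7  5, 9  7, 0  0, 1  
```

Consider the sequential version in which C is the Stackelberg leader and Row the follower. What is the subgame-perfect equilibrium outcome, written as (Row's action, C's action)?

Work backward from Row's decision.
- W → Row plays B (best of 3, 6, 7); C gets 7.
- X → Row plays T (best of 8, 3, 5); C gets 6.
- Y → Row plays T (best of 9, 7, 7); C gets 5.
- Z → Row plays M (best of 0, 9, 0); C gets 6.
C's induced payoffs are 7, 6, 5, 6, so C commits to W. Subgame-perfect outcome: (B, W) with payoffs (7, 7).

(B, W)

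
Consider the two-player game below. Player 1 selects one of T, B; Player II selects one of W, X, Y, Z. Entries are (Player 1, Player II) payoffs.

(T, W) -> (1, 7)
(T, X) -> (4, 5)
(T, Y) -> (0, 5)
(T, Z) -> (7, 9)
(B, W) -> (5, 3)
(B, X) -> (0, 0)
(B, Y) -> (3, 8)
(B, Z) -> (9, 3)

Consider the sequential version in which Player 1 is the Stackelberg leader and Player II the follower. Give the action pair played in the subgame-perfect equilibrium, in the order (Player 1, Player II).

(T, Z)

Work backward from Player II's decision.
- T: Player II compares 7, 5, 5, 9 and picks Z; Player 1 would get 7.
- B: Player II compares 3, 0, 8, 3 and picks Y; Player 1 would get 3.
Player 1's induced payoffs are 7, 3, so Player 1 commits to T. Subgame-perfect outcome: (T, Z) with payoffs (7, 9).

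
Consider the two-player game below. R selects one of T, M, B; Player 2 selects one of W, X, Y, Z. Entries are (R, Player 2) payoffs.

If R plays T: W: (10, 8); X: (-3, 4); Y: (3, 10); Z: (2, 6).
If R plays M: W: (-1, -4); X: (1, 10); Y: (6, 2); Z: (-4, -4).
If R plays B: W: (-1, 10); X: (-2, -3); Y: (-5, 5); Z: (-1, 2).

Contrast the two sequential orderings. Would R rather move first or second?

first

If R leads: Player 2's best replies are T→Y, M→X, B→W; R's induced payoffs 3, 1, -1; outcome (T, Y), payoffs (3, 10).
If Player 2 leads: R's best replies are W→T, X→M, Y→M, Z→T; Player 2's induced payoffs 8, 10, 2, 6; outcome (M, X), payoffs (1, 10).
R gets 3 moving first and 1 moving second, so R prefers to move first.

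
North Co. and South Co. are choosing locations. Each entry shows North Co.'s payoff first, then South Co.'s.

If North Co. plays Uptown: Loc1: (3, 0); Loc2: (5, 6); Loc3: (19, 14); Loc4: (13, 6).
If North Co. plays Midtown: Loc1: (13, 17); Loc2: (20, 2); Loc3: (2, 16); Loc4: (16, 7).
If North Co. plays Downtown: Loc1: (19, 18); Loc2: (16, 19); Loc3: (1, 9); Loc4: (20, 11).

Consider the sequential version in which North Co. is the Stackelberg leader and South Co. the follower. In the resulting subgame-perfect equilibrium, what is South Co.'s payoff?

Solve by backward induction (North Co. leads).
- Uptown → South Co. plays Loc3 (best of 0, 6, 14, 6); North Co. gets 19.
- Midtown → South Co. plays Loc1 (best of 17, 2, 16, 7); North Co. gets 13.
- Downtown → South Co. plays Loc2 (best of 18, 19, 9, 11); North Co. gets 16.
Maximizing over 19, 13, 16, North Co. chooses Uptown. Subgame-perfect outcome: (Uptown, Loc3) with payoffs (19, 14).

14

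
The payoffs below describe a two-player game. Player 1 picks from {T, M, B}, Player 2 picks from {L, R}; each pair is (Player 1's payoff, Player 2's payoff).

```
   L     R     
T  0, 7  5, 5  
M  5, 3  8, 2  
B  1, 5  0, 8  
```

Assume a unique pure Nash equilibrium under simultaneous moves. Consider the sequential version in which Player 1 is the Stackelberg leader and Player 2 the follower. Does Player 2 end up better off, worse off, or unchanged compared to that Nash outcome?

Backward induction with Player 1 moving first.
- T: Player 2 compares 7, 5 and picks L; Player 1 would get 0.
- M: Player 2 compares 3, 2 and picks L; Player 1 would get 5.
- B: Player 2 compares 5, 8 and picks R; Player 1 would get 0.
Maximizing over 0, 5, 0, Player 1 chooses M. Subgame-perfect outcome: (M, L) with payoffs (5, 3).
For the simultaneous game, intersect best replies.
Player 1's best replies: L→M; R→M.
Player 2's best replies: T→L; M→L; B→R.
Only (M, L) has each player best-responding; Nash payoffs (5, 3).
Player 2 earns 3 sequentially versus 3 at the Nash outcome: unchanged.

unchanged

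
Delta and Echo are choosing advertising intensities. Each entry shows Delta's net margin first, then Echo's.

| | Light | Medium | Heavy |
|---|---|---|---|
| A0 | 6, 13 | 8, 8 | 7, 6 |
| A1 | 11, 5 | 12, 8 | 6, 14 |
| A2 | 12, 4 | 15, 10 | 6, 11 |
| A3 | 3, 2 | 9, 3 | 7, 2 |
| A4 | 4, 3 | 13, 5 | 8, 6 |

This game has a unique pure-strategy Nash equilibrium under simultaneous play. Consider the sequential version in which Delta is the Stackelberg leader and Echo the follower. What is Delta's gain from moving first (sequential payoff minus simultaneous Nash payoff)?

Solve by backward induction (Delta leads).
- A0 → Echo plays Light (best of 13, 8, 6); Delta gets 6.
- A1 → Echo plays Heavy (best of 5, 8, 14); Delta gets 6.
- A2 → Echo plays Heavy (best of 4, 10, 11); Delta gets 6.
- A3 → Echo plays Medium (best of 2, 3, 2); Delta gets 9.
- A4 → Echo plays Heavy (best of 3, 5, 6); Delta gets 8.
Among 6, 6, 6, 9, 8, the best is 9 at A3. Subgame-perfect outcome: (A3, Medium) with payoffs (9, 3).
Now find the simultaneous Nash equilibrium.
Delta's best replies: Light→A2; Medium→A2; Heavy→A4.
Echo's best replies: A0→Light; A1→Heavy; A2→Heavy; A3→Medium; A4→Heavy.
The unique mutual best reply is (A4, Heavy), giving (8, 6).
Delta's commitment gain: 9 − 8 = 1.

1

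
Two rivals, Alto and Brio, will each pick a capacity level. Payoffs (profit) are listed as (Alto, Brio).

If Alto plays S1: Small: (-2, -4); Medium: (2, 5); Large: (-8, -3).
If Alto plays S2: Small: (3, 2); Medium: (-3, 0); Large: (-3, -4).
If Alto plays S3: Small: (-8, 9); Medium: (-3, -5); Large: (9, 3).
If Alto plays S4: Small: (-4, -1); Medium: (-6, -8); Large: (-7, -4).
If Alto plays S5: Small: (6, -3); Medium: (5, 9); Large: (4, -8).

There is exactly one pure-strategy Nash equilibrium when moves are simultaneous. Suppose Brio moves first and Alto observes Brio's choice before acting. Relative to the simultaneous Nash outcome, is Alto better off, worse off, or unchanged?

unchanged

Solve by backward induction (Brio leads).
- Small: Alto compares -2, 3, -8, -4, 6 and picks S5; Brio would get -3.
- Medium: Alto compares 2, -3, -3, -6, 5 and picks S5; Brio would get 9.
- Large: Alto compares -8, -3, 9, -7, 4 and picks S3; Brio would get 3.
Maximizing over -3, 9, 3, Brio chooses Medium. Subgame-perfect outcome: (S5, Medium) with payoffs (5, 9).
For the simultaneous game, intersect best replies.
Alto's best replies: Small→S5; Medium→S5; Large→S3.
Brio's best replies: S1→Medium; S2→Small; S3→Small; S4→Small; S5→Medium.
The unique mutual best reply is (S5, Medium), giving (5, 9).
Alto earns 5 sequentially versus 5 at the Nash outcome: unchanged.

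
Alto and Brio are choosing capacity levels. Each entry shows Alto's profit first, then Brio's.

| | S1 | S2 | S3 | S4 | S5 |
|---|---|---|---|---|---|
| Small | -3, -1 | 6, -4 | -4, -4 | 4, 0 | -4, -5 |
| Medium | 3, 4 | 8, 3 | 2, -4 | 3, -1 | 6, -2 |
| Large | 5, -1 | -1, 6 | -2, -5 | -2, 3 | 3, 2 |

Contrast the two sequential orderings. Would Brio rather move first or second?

first

If Alto leads: Brio's best replies are Small→S4, Medium→S1, Large→S2; Alto's induced payoffs 4, 3, -1; outcome (Small, S4), payoffs (4, 0).
If Brio leads: Alto's best replies are S1→Large, S2→Medium, S3→Medium, S4→Small, S5→Medium; Brio's induced payoffs -1, 3, -4, 0, -2; outcome (Medium, S2), payoffs (8, 3).
Brio gets 3 moving first and 0 moving second, so Brio prefers to move first.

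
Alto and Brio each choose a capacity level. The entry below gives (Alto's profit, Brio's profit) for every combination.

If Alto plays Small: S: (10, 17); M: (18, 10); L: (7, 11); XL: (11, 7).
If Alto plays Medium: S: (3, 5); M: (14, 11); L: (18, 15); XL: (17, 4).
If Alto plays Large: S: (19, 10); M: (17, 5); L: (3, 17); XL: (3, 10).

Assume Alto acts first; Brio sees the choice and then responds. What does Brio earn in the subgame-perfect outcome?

Solve by backward induction (Alto leads).
- Small: Brio compares 17, 10, 11, 7 and picks S; Alto would get 10.
- Medium: Brio compares 5, 11, 15, 4 and picks L; Alto would get 18.
- Large: Brio compares 10, 5, 17, 10 and picks L; Alto would get 3.
Maximizing over 10, 18, 3, Alto chooses Medium. Subgame-perfect outcome: (Medium, L) with payoffs (18, 15).

15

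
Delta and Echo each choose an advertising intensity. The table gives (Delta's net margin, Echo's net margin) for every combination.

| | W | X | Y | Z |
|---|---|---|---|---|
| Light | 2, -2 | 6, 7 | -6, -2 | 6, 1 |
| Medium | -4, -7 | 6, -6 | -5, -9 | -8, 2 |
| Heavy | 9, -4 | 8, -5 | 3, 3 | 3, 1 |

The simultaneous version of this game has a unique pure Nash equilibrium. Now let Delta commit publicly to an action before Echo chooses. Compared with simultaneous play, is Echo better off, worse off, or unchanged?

better off

Solve by backward induction (Delta leads).
- Light: BR = X, leader payoff 6.
- Medium: BR = Z, leader payoff -8.
- Heavy: BR = Y, leader payoff 3.
Among 6, -8, 3, the best is 6 at Light. Subgame-perfect outcome: (Light, X) with payoffs (6, 7).
Now find the simultaneous Nash equilibrium.
Delta's best replies: W→Heavy; X→Heavy; Y→Heavy; Z→Light.
Echo's best replies: Light→X; Medium→Z; Heavy→Y.
Only (Heavy, Y) has each player best-responding; Nash payoffs (3, 3).
Echo earns 7 sequentially versus 3 at the Nash outcome: better off.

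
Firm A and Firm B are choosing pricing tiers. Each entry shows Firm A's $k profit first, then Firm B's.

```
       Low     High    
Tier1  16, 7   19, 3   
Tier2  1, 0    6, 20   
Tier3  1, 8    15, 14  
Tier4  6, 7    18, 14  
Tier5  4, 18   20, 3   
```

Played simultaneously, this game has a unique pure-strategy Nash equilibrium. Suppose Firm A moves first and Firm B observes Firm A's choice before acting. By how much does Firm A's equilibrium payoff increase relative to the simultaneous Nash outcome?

Work backward from Firm B's decision.
- Tier1: BR = Low, leader payoff 16.
- Tier2: BR = High, leader payoff 6.
- Tier3: BR = High, leader payoff 15.
- Tier4: BR = High, leader payoff 18.
- Tier5: BR = Low, leader payoff 4.
Among 16, 6, 15, 18, 4, the best is 18 at Tier4. Subgame-perfect outcome: (Tier4, High) with payoffs (18, 14).
For the simultaneous game, intersect best replies.
Firm A's best replies: Low→Tier1; High→Tier5.
Firm B's best replies: Tier1→Low; Tier2→High; Tier3→High; Tier4→High; Tier5→Low.
Only (Tier1, Low) has each player best-responding; Nash payoffs (16, 7).
Firm A's commitment gain: 18 − 16 = 2.

2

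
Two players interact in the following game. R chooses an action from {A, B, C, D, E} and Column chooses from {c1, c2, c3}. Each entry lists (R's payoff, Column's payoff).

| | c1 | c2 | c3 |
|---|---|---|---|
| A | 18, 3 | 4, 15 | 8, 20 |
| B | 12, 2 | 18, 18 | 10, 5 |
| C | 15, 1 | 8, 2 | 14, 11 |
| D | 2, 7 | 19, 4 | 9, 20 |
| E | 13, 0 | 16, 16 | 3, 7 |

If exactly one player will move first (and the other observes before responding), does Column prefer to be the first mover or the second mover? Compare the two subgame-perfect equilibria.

second

If R leads: Column's best replies are A→c3, B→c2, C→c3, D→c3, E→c2; R's induced payoffs 8, 18, 14, 9, 16; outcome (B, c2), payoffs (18, 18).
If Column leads: R's best replies are c1→A, c2→D, c3→C; Column's induced payoffs 3, 4, 11; outcome (C, c3), payoffs (14, 11).
Column gets 11 moving first and 18 moving second, so Column prefers to move second.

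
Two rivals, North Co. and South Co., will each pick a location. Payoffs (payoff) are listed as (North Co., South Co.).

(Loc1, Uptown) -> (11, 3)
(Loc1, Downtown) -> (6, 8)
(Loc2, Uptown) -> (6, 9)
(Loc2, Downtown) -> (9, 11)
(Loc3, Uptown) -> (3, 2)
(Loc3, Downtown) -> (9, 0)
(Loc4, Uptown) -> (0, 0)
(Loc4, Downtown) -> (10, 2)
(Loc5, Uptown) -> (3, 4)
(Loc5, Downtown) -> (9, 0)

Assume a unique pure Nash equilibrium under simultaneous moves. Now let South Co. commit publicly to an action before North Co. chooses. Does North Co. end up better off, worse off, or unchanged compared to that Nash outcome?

better off

Backward induction with South Co. moving first.
- Uptown → North Co. plays Loc1 (best of 11, 6, 3, 0, 3); South Co. gets 3.
- Downtown → North Co. plays Loc4 (best of 6, 9, 9, 10, 9); South Co. gets 2.
South Co.'s induced payoffs are 3, 2, so South Co. commits to Uptown. Subgame-perfect outcome: (Loc1, Uptown) with payoffs (11, 3).
For the simultaneous game, intersect best replies.
North Co.'s best replies: Uptown→Loc1; Downtown→Loc4.
South Co.'s best replies: Loc1→Downtown; Loc2→Downtown; Loc3→Uptown; Loc4→Downtown; Loc5→Uptown.
The unique mutual best reply is (Loc4, Downtown), giving (10, 2).
North Co. earns 11 sequentially versus 10 at the Nash outcome: better off.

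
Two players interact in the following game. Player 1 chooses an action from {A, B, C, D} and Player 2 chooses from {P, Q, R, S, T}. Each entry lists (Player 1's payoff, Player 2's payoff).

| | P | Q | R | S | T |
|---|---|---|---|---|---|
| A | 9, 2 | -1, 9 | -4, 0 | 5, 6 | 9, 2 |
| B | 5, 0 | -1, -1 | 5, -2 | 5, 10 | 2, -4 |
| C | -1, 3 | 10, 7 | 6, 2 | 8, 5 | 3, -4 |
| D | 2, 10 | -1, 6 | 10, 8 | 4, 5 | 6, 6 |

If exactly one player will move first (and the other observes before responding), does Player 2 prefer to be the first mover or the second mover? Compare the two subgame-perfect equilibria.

first

If Player 1 leads: Player 2's best replies are A→Q, B→S, C→Q, D→P; Player 1's induced payoffs -1, 5, 10, 2; outcome (C, Q), payoffs (10, 7).
If Player 2 leads: Player 1's best replies are P→A, Q→C, R→D, S→C, T→A; Player 2's induced payoffs 2, 7, 8, 5, 2; outcome (D, R), payoffs (10, 8).
Player 2 gets 8 moving first and 7 moving second, so Player 2 prefers to move first.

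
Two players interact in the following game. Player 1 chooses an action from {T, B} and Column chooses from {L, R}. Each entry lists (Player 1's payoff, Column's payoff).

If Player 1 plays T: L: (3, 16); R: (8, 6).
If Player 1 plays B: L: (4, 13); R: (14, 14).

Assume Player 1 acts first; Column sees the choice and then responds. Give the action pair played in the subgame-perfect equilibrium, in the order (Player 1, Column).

(B, R)

Column best-responds to each possible Player 1 move:
- T → Column plays L (best of 16, 6); Player 1 gets 3.
- B → Column plays R (best of 13, 14); Player 1 gets 14.
Player 1's induced payoffs are 3, 14, so Player 1 commits to B. Subgame-perfect outcome: (B, R) with payoffs (14, 14).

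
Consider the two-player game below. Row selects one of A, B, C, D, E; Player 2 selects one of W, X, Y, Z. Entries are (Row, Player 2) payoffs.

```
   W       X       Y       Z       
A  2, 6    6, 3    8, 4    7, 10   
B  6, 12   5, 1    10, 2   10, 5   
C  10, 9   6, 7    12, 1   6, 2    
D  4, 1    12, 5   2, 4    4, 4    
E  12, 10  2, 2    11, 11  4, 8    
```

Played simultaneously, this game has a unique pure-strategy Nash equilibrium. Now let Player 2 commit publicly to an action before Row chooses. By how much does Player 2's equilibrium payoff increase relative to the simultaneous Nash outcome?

5

Solve by backward induction (Player 2 leads).
- W → Row plays E (best of 2, 6, 10, 4, 12); Player 2 gets 10.
- X → Row plays D (best of 6, 5, 6, 12, 2); Player 2 gets 5.
- Y → Row plays C (best of 8, 10, 12, 2, 11); Player 2 gets 1.
- Z → Row plays B (best of 7, 10, 6, 4, 4); Player 2 gets 5.
Player 2's induced payoffs are 10, 5, 1, 5, so Player 2 commits to W. Subgame-perfect outcome: (E, W) with payoffs (12, 10).
Under simultaneous play:
Row's best replies: W→E; X→D; Y→C; Z→B.
Player 2's best replies: A→Z; B→W; C→W; D→X; E→Y.
Only (D, X) has each player best-responding; Nash payoffs (12, 5).
Player 2's commitment gain: 10 − 5 = 5.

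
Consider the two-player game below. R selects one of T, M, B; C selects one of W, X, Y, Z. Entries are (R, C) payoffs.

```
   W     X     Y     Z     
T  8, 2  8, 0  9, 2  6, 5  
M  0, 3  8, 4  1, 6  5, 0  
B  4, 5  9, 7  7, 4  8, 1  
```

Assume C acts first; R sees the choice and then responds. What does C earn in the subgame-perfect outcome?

Work backward from R's decision.
- W: BR = T, leader payoff 2.
- X: BR = B, leader payoff 7.
- Y: BR = T, leader payoff 2.
- Z: BR = B, leader payoff 1.
Maximizing over 2, 7, 2, 1, C chooses X. Subgame-perfect outcome: (B, X) with payoffs (9, 7).

7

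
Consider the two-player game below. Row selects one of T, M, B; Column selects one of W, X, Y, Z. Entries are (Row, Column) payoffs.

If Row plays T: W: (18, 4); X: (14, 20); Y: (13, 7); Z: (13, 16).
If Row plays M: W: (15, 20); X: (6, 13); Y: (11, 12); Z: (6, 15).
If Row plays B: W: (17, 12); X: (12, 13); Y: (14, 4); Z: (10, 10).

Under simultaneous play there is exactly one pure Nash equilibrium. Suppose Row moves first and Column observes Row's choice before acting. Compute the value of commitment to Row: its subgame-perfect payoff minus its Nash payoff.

Solve by backward induction (Row leads).
- T: Column compares 4, 20, 7, 16 and picks X; Row would get 14.
- M: Column compares 20, 13, 12, 15 and picks W; Row would get 15.
- B: Column compares 12, 13, 4, 10 and picks X; Row would get 12.
Maximizing over 14, 15, 12, Row chooses M. Subgame-perfect outcome: (M, W) with payoffs (15, 20).
For the simultaneous game, intersect best replies.
Row's best replies: W→T; X→T; Y→B; Z→T.
Column's best replies: T→X; M→W; B→X.
Only (T, X) has each player best-responding; Nash payoffs (14, 20).
Row's commitment gain: 15 − 14 = 1.

1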